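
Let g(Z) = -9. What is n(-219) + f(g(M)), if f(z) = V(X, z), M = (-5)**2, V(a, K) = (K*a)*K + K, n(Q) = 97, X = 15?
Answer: 1303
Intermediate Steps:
V(a, K) = K + a*K**2 (V(a, K) = a*K**2 + K = K + a*K**2)
M = 25
f(z) = z*(1 + 15*z) (f(z) = z*(1 + z*15) = z*(1 + 15*z))
n(-219) + f(g(M)) = 97 - 9*(1 + 15*(-9)) = 97 - 9*(1 - 135) = 97 - 9*(-134) = 97 + 1206 = 1303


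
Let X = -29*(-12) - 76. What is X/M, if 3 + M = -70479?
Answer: -8/2073 ≈ -0.0038591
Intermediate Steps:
M = -70482 (M = -3 - 70479 = -70482)
X = 272 (X = 348 - 76 = 272)
X/M = 272/(-70482) = 272*(-1/70482) = -8/2073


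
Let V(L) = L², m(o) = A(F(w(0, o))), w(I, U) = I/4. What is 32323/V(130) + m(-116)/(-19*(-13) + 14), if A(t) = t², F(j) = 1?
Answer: 8453203/4410900 ≈ 1.9164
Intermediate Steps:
w(I, U) = I/4 (w(I, U) = I*(¼) = I/4)
m(o) = 1 (m(o) = 1² = 1)
32323/V(130) + m(-116)/(-19*(-13) + 14) = 32323/(130²) + 1/(-19*(-13) + 14) = 32323/16900 + 1/(247 + 14) = 32323*(1/16900) + 1/261 = 32323/16900 + 1*(1/261) = 32323/16900 + 1/261 = 8453203/4410900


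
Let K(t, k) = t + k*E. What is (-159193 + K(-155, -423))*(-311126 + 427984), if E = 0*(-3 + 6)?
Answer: -18621088584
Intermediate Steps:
E = 0 (E = 0*3 = 0)
K(t, k) = t (K(t, k) = t + k*0 = t + 0 = t)
(-159193 + K(-155, -423))*(-311126 + 427984) = (-159193 - 155)*(-311126 + 427984) = -159348*116858 = -18621088584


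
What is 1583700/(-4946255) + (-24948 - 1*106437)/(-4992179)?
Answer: -1451250033825/4938518067929 ≈ -0.29386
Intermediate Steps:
1583700/(-4946255) + (-24948 - 1*106437)/(-4992179) = 1583700*(-1/4946255) + (-24948 - 106437)*(-1/4992179) = -316740/989251 - 131385*(-1/4992179) = -316740/989251 + 131385/4992179 = -1451250033825/4938518067929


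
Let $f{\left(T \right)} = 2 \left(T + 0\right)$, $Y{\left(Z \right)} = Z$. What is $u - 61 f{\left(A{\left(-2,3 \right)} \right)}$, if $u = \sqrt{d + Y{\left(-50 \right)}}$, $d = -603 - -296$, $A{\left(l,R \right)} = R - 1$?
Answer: $-244 + i \sqrt{357} \approx -244.0 + 18.894 i$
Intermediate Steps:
$A{\left(l,R \right)} = -1 + R$
$d = -307$ ($d = -603 + 296 = -307$)
$f{\left(T \right)} = 2 T$
$u = i \sqrt{357}$ ($u = \sqrt{-307 - 50} = \sqrt{-357} = i \sqrt{357} \approx 18.894 i$)
$u - 61 f{\left(A{\left(-2,3 \right)} \right)} = i \sqrt{357} - 61 \cdot 2 \left(-1 + 3\right) = i \sqrt{357} - 61 \cdot 2 \cdot 2 = i \sqrt{357} - 244 = -244 + i \sqrt{357}$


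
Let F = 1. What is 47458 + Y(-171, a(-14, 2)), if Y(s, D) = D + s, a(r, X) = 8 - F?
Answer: 47294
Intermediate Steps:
a(r, X) = 7 (a(r, X) = 8 - 1*1 = 8 - 1 = 7)
47458 + Y(-171, a(-14, 2)) = 47458 + (7 - 171) = 47458 - 164 = 47294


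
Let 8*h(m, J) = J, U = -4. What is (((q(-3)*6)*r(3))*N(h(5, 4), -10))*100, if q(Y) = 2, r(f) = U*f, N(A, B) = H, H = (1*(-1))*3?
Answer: 43200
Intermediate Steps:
h(m, J) = J/8
H = -3 (H = -1*3 = -3)
N(A, B) = -3
r(f) = -4*f
(((q(-3)*6)*r(3))*N(h(5, 4), -10))*100 = (((2*6)*(-4*3))*(-3))*100 = ((12*(-12))*(-3))*100 = -144*(-3)*100 = 432*100 = 43200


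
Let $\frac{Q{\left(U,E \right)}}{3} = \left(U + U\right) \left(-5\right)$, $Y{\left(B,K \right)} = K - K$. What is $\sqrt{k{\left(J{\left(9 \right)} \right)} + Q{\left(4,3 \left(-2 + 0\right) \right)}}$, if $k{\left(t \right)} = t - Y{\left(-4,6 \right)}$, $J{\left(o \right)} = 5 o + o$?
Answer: $i \sqrt{66} \approx 8.124 i$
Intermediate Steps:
$Y{\left(B,K \right)} = 0$
$Q{\left(U,E \right)} = - 30 U$ ($Q{\left(U,E \right)} = 3 \left(U + U\right) \left(-5\right) = 3 \cdot 2 U \left(-5\right) = 3 \left(- 10 U\right) = - 30 U$)
$J{\left(o \right)} = 6 o$
$k{\left(t \right)} = t$ ($k{\left(t \right)} = t - 0 = t + 0 = t$)
$\sqrt{k{\left(J{\left(9 \right)} \right)} + Q{\left(4,3 \left(-2 + 0\right) \right)}} = \sqrt{6 \cdot 9 - 120} = \sqrt{54 - 120} = \sqrt{-66} = i \sqrt{66}$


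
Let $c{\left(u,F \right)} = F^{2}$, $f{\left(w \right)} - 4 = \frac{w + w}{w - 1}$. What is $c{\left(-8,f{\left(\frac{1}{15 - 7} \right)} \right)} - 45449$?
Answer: $- \frac{2226325}{49} \approx -45435.0$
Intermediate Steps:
$f{\left(w \right)} = 4 + \frac{2 w}{-1 + w}$ ($f{\left(w \right)} = 4 + \frac{w + w}{w - 1} = 4 + \frac{2 w}{-1 + w}$)
$c{\left(-8,f{\left(\frac{1}{15 - 7} \right)} \right)} - 45449 = \left(\frac{2 \left(-2 + \frac{3}{15 - 7}\right)}{-1 + \frac{1}{15 - 7}}\right)^{2} - 45449 = \left(\frac{2 \left(-2 + \frac{3}{8}\right)}{-1 + \frac{1}{8}}\right)^{2} - 45449 = \left(\frac{2 \left(-2 + 3 \cdot \frac{1}{8}\right)}{-1 + \frac{1}{8}}\right)^{2} - 45449 = \left(\frac{2 \left(-2 + \frac{3}{8}\right)}{- \frac{7}{8}}\right)^{2} - 45449 = \left(2 \left(- \frac{8}{7}\right) \left(- \frac{13}{8}\right)\right)^{2} - 45449 = \left(\frac{26}{7}\right)^{2} - 45449 = \frac{676}{49} - 45449 = - \frac{2226325}{49}$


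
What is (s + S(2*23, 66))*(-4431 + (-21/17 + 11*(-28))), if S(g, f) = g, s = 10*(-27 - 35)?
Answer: 46255216/17 ≈ 2.7209e+6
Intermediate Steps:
s = -620 (s = 10*(-62) = -620)
(s + S(2*23, 66))*(-4431 + (-21/17 + 11*(-28))) = (-620 + 2*23)*(-4431 + (-21/17 + 11*(-28))) = (-620 + 46)*(-4431 + (-21*1/17 - 308)) = -574*(-4431 + (-21/17 - 308)) = -574*(-4431 - 5257/17) = -574*(-80584/17) = 46255216/17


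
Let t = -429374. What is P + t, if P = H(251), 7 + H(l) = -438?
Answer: -429819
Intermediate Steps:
H(l) = -445 (H(l) = -7 - 438 = -445)
P = -445
P + t = -445 - 429374 = -429819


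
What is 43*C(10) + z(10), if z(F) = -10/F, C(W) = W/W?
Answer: 42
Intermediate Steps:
C(W) = 1
43*C(10) + z(10) = 43*1 - 10/10 = 43 - 10*⅒ = 43 - 1 = 42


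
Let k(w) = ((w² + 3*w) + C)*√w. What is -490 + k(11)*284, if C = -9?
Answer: -490 + 41180*√11 ≈ 1.3609e+5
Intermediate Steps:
k(w) = √w*(-9 + w² + 3*w) (k(w) = ((w² + 3*w) - 9)*√w = (-9 + w² + 3*w)*√w = √w*(-9 + w² + 3*w))
-490 + k(11)*284 = -490 + (√11*(-9 + 11² + 3*11))*284 = -490 + (√11*(-9 + 121 + 33))*284 = -490 + (√11*145)*284 = -490 + (145*√11)*284 = -490 + 41180*√11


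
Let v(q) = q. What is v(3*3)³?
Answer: 729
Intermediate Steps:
v(3*3)³ = (3*3)³ = 9³ = 729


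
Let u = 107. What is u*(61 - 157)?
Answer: -10272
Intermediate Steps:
u*(61 - 157) = 107*(61 - 157) = 107*(-96) = -10272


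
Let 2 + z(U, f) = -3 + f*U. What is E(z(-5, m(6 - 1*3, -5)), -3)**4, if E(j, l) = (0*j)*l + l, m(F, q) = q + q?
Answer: 81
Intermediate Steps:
m(F, q) = 2*q
z(U, f) = -5 + U*f (z(U, f) = -2 + (-3 + f*U) = -2 + (-3 + U*f) = -5 + U*f)
E(j, l) = l (E(j, l) = 0*l + l = 0 + l = l)
E(z(-5, m(6 - 1*3, -5)), -3)**4 = (-3)**4 = 81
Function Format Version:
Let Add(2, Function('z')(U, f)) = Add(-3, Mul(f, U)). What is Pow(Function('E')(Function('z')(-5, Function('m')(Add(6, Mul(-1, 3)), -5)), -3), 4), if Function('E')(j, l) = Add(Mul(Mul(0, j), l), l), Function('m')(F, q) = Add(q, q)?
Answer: 81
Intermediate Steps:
Function('m')(F, q) = Mul(2, q)
Function('z')(U, f) = Add(-5, Mul(U, f)) (Function('z')(U, f) = Add(-2, Add(-3, Mul(f, U))) = Add(-2, Add(-3, Mul(U, f))) = Add(-5, Mul(U, f)))
Function('E')(j, l) = l (Function('E')(j, l) = Add(Mul(0, l), l) = Add(0, l) = l)
Pow(Function('E')(Function('z')(-5, Function('m')(Add(6, Mul(-1, 3)), -5)), -3), 4) = Pow(-3, 4) = 81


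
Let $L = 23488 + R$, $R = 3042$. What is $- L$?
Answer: $-26530$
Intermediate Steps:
$L = 26530$ ($L = 23488 + 3042 = 26530$)
$- L = \left(-1\right) 26530 = -26530$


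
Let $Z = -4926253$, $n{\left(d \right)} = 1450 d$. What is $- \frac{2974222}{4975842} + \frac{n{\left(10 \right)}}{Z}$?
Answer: $- \frac{179559997063}{298929958293} \approx -0.60068$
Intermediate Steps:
$- \frac{2974222}{4975842} + \frac{n{\left(10 \right)}}{Z} = - \frac{2974222}{4975842} + \frac{1450 \cdot 10}{-4926253} = \left(-2974222\right) \frac{1}{4975842} + 14500 \left(- \frac{1}{4926253}\right) = - \frac{36271}{60681} - \frac{14500}{4926253} = - \frac{179559997063}{298929958293}$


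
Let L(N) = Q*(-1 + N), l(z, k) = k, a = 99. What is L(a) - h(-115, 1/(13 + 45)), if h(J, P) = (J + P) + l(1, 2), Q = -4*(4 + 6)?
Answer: -220807/58 ≈ -3807.0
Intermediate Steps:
Q = -40 (Q = -4*10 = -40)
h(J, P) = 2 + J + P (h(J, P) = (J + P) + 2 = 2 + J + P)
L(N) = 40 - 40*N (L(N) = -40*(-1 + N) = 40 - 40*N)
L(a) - h(-115, 1/(13 + 45)) = (40 - 40*99) - (2 - 115 + 1/(13 + 45)) = (40 - 3960) - (2 - 115 + 1/58) = -3920 - (2 - 115 + 1/58) = -3920 - 1*(-6553/58) = -3920 + 6553/58 = -220807/58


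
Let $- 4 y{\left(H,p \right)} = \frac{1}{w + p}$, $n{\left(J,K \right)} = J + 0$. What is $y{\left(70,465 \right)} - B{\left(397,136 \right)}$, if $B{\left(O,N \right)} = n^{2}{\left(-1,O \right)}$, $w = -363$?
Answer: $- \frac{409}{408} \approx -1.0025$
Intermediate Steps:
$n{\left(J,K \right)} = J$
$y{\left(H,p \right)} = - \frac{1}{4 \left(-363 + p\right)}$
$B{\left(O,N \right)} = 1$ ($B{\left(O,N \right)} = \left(-1\right)^{2} = 1$)
$y{\left(70,465 \right)} - B{\left(397,136 \right)} = - \frac{1}{-1452 + 4 \cdot 465} - 1 = - \frac{1}{-1452 + 1860} - 1 = - \frac{1}{408} - 1 = - \frac{409}{408}$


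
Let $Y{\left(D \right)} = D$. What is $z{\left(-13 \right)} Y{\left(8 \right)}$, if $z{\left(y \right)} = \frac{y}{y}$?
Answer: $8$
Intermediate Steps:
$z{\left(y \right)} = 1$
$z{\left(-13 \right)} Y{\left(8 \right)} = 1 \cdot 8 = 8$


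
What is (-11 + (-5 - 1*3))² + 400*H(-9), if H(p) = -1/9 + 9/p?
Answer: -751/9 ≈ -83.444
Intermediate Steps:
H(p) = -⅑ + 9/p (H(p) = -1*⅑ + 9/p = -⅑ + 9/p)
(-11 + (-5 - 1*3))² + 400*H(-9) = (-11 + (-5 - 1*3))² + 400*((⅑)*(81 - 1*(-9))/(-9)) = (-11 + (-5 - 3))² + 400*((⅑)*(-⅑)*(81 + 9)) = (-11 - 8)² + 400*((⅑)*(-⅑)*90) = (-19)² + 400*(-10/9) = 361 - 4000/9 = -751/9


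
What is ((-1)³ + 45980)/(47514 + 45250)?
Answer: 45979/92764 ≈ 0.49566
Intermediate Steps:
((-1)³ + 45980)/(47514 + 45250) = (-1 + 45980)/92764 = 45979*(1/92764) = 45979/92764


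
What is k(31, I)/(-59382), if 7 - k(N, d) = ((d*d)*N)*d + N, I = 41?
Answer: 2136575/59382 ≈ 35.980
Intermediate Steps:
k(N, d) = 7 - N - N*d³ (k(N, d) = 7 - (((d*d)*N)*d + N) = 7 - ((d²*N)*d + N) = 7 - ((N*d²)*d + N) = 7 - (N*d³ + N) = 7 - (N + N*d³) = 7 + (-N - N*d³) = 7 - N - N*d³)
k(31, I)/(-59382) = (7 - 1*31 - 1*31*41³)/(-59382) = (7 - 31 - 1*31*68921)*(-1/59382) = (7 - 31 - 2136551)*(-1/59382) = -2136575*(-1/59382) = 2136575/59382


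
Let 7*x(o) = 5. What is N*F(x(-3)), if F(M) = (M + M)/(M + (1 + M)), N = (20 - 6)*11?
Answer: 1540/17 ≈ 90.588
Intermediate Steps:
x(o) = 5/7 (x(o) = (⅐)*5 = 5/7)
N = 154 (N = 14*11 = 154)
F(M) = 2*M/(1 + 2*M) (F(M) = (2*M)/(1 + 2*M) = 2*M/(1 + 2*M))
N*F(x(-3)) = 154*(2*(5/7)/(1 + 2*(5/7))) = 154*(2*(5/7)/(1 + 10/7)) = 154*(2*(5/7)/(17/7)) = 154*(2*(5/7)*(7/17)) = 154*(10/17) = 1540/17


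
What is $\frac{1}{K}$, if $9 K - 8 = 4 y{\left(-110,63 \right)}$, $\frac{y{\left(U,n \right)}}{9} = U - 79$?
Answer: $- \frac{9}{6796} \approx -0.0013243$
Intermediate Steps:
$y{\left(U,n \right)} = -711 + 9 U$ ($y{\left(U,n \right)} = 9 \left(U - 79\right) = 9 \left(-79 + U\right) = -711 + 9 U$)
$K = - \frac{6796}{9}$ ($K = \frac{8}{9} + \frac{4 \left(-711 + 9 \left(-110\right)\right)}{9} = \frac{8}{9} + \frac{4 \left(-711 - 990\right)}{9} = \frac{8}{9} + \frac{4 \left(-1701\right)}{9} = \frac{8}{9} + \frac{1}{9} \left(-6804\right) = \frac{8}{9} - 756 = - \frac{6796}{9} \approx -755.11$)
$\frac{1}{K} = \frac{1}{- \frac{6796}{9}} = - \frac{9}{6796}$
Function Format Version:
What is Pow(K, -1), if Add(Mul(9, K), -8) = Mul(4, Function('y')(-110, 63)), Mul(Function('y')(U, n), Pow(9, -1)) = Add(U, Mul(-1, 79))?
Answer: Rational(-9, 6796) ≈ -0.0013243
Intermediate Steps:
Function('y')(U, n) = Add(-711, Mul(9, U)) (Function('y')(U, n) = Mul(9, Add(U, Mul(-1, 79))) = Mul(9, Add(U, -79)) = Mul(9, Add(-79, U)) = Add(-711, Mul(9, U)))
K = Rational(-6796, 9) (K = Add(Rational(8, 9), Mul(Rational(1, 9), Mul(4, Add(-711, Mul(9, -110))))) = Add(Rational(8, 9), Mul(Rational(1, 9), Mul(4, Add(-711, -990)))) = Add(Rational(8, 9), Mul(Rational(1, 9), Mul(4, -1701))) = Add(Rational(8, 9), Mul(Rational(1, 9), -6804)) = Add(Rational(8, 9), -756) = Rational(-6796, 9) ≈ -755.11)
Pow(K, -1) = Pow(Rational(-6796, 9), -1) = Rational(-9, 6796)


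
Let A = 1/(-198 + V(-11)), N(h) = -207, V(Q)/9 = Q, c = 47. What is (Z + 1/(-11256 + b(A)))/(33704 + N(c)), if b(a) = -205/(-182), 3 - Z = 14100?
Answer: -28876111721/68614819339 ≈ -0.42084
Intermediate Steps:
V(Q) = 9*Q
Z = -14097 (Z = 3 - 1*14100 = 3 - 14100 = -14097)
A = -1/297 (A = 1/(-198 + 9*(-11)) = 1/(-198 - 99) = 1/(-297) = -1/297 ≈ -0.0033670)
b(a) = 205/182 (b(a) = -205*(-1/182) = 205/182)
(Z + 1/(-11256 + b(A)))/(33704 + N(c)) = (-14097 + 1/(-11256 + 205/182))/(33704 - 207) = (-14097 + 1/(-2048387/182))/33497 = (-14097 - 182/2048387)*(1/33497) = -28876111721/2048387*1/33497 = -28876111721/68614819339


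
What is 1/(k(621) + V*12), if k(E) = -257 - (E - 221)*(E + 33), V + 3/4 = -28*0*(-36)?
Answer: -1/261866 ≈ -3.8187e-6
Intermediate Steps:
V = -3/4 (V = -3/4 - 28*0*(-36) = -3/4 + 0*(-36) = -3/4 + 0 = -3/4 ≈ -0.75000)
k(E) = -257 - (-221 + E)*(33 + E)
1/(k(621) + V*12) = 1/((7036 - 1*621**2 + 188*621) - 3/4*12) = 1/((7036 - 1*385641 + 116748) - 9) = 1/((7036 - 385641 + 116748) - 9) = 1/(-261857 - 9) = 1/(-261866) = -1/261866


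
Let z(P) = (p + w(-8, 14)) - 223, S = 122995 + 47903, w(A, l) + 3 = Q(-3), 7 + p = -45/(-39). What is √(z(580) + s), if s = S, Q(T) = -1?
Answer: √28842411/13 ≈ 413.12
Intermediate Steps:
p = -76/13 (p = -7 - 45/(-39) = -7 - 45*(-1/39) = -7 + 15/13 = -76/13 ≈ -5.8462)
w(A, l) = -4 (w(A, l) = -3 - 1 = -4)
S = 170898
z(P) = -3027/13 (z(P) = (-76/13 - 4) - 223 = -128/13 - 223 = -3027/13)
s = 170898
√(z(580) + s) = √(-3027/13 + 170898) = √(2218647/13) = √28842411/13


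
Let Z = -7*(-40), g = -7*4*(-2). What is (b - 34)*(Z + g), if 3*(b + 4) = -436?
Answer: -61600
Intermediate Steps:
b = -448/3 (b = -4 + (⅓)*(-436) = -4 - 436/3 = -448/3 ≈ -149.33)
g = 56 (g = -28*(-2) = 56)
Z = 280
(b - 34)*(Z + g) = (-448/3 - 34)*(280 + 56) = -550/3*336 = -61600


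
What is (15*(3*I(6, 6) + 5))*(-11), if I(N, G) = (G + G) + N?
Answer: -9735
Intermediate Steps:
I(N, G) = N + 2*G (I(N, G) = 2*G + N = N + 2*G)
(15*(3*I(6, 6) + 5))*(-11) = (15*(3*(6 + 2*6) + 5))*(-11) = (15*(3*(6 + 12) + 5))*(-11) = (15*(3*18 + 5))*(-11) = (15*(54 + 5))*(-11) = (15*59)*(-11) = 885*(-11) = -9735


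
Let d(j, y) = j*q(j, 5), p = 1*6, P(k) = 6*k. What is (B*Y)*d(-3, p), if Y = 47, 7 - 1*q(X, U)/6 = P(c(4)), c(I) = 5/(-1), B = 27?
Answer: -845154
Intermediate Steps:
c(I) = -5 (c(I) = 5*(-1) = -5)
q(X, U) = 222 (q(X, U) = 42 - 36*(-5) = 42 - 6*(-30) = 42 + 180 = 222)
p = 6
d(j, y) = 222*j (d(j, y) = j*222 = 222*j)
(B*Y)*d(-3, p) = (27*47)*(222*(-3)) = 1269*(-666) = -845154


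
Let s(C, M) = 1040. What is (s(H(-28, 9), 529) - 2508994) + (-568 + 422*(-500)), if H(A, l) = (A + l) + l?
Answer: -2719522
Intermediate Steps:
H(A, l) = A + 2*l
(s(H(-28, 9), 529) - 2508994) + (-568 + 422*(-500)) = (1040 - 2508994) + (-568 + 422*(-500)) = -2507954 + (-568 - 211000) = -2507954 - 211568 = -2719522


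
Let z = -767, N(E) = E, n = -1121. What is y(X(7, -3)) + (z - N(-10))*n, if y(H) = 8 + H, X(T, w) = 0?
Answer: 848605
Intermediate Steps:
y(X(7, -3)) + (z - N(-10))*n = (8 + 0) + (-767 - 1*(-10))*(-1121) = 8 + (-767 + 10)*(-1121) = 8 - 757*(-1121) = 8 + 848597 = 848605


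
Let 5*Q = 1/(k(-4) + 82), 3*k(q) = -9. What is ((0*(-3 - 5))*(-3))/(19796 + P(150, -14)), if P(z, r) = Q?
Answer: 0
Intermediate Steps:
k(q) = -3 (k(q) = (⅓)*(-9) = -3)
Q = 1/395 (Q = 1/(5*(-3 + 82)) = (⅕)/79 = (⅕)*(1/79) = 1/395 ≈ 0.0025316)
P(z, r) = 1/395
((0*(-3 - 5))*(-3))/(19796 + P(150, -14)) = ((0*(-3 - 5))*(-3))/(19796 + 1/395) = ((0*(-8))*(-3))/(7819421/395) = 395*(0*(-3))/7819421 = (395/7819421)*0 = 0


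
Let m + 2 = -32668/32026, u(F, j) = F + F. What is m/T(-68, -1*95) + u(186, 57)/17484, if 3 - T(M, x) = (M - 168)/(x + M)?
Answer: -366434671/190410583 ≈ -1.9244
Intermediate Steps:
u(F, j) = 2*F
m = -48360/16013 (m = -2 - 32668/32026 = -2 - 32668*1/32026 = -2 - 16334/16013 = -48360/16013 ≈ -3.0200)
T(M, x) = 3 - (-168 + M)/(M + x) (T(M, x) = 3 - (M - 168)/(x + M) = 3 - (-168 + M)/(M + x))
m/T(-68, -1*95) + u(186, 57)/17484 = -48360*(-68 - 1*95)/(168 + 2*(-68) + 3*(-1*95))/16013 + (2*186)/17484 = -48360*(-68 - 95)/(168 - 136 + 3*(-95))/16013 + 372*(1/17484) = -48360*(-163/(168 - 136 - 285))/16013 + 1/47 = -48360/(16013*((-1/163*(-253)))) + 1/47 = -48360/(16013*253/163) + 1/47 = -48360/16013*163/253 + 1/47 = -7882680/4051289 + 1/47 = -366434671/190410583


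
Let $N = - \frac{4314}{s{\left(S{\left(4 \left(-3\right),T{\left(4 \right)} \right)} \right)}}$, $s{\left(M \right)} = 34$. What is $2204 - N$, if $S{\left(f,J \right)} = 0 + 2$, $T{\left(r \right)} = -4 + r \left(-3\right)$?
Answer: $\frac{39625}{17} \approx 2330.9$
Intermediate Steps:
$T{\left(r \right)} = -4 - 3 r$
$S{\left(f,J \right)} = 2$
$N = - \frac{2157}{17}$ ($N = - \frac{4314}{34} = \left(-4314\right) \frac{1}{34} = - \frac{2157}{17} \approx -126.88$)
$2204 - N = 2204 - - \frac{2157}{17} = 2204 + \frac{2157}{17} = \frac{39625}{17}$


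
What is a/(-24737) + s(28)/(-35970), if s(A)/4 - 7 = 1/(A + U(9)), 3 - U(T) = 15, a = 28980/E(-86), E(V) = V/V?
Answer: -4172437681/3559159560 ≈ -1.1723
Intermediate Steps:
E(V) = 1
a = 28980 (a = 28980/1 = 28980*1 = 28980)
U(T) = -12 (U(T) = 3 - 1*15 = 3 - 15 = -12)
s(A) = 28 + 4/(-12 + A) (s(A) = 28 + 4/(A - 12) = 28 + 4/(-12 + A))
a/(-24737) + s(28)/(-35970) = 28980/(-24737) + (4*(-83 + 7*28)/(-12 + 28))/(-35970) = 28980*(-1/24737) + (4*(-83 + 196)/16)*(-1/35970) = -28980/24737 + (4*(1/16)*113)*(-1/35970) = -28980/24737 + (113/4)*(-1/35970) = -28980/24737 - 113/143880 = -4172437681/3559159560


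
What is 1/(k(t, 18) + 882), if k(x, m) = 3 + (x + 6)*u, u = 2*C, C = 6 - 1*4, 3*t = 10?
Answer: 3/2767 ≈ 0.0010842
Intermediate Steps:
t = 10/3 (t = (⅓)*10 = 10/3 ≈ 3.3333)
C = 2 (C = 6 - 4 = 2)
u = 4 (u = 2*2 = 4)
k(x, m) = 27 + 4*x (k(x, m) = 3 + (x + 6)*4 = 3 + (6 + x)*4 = 3 + (24 + 4*x) = 27 + 4*x)
1/(k(t, 18) + 882) = 1/((27 + 4*(10/3)) + 882) = 1/((27 + 40/3) + 882) = 1/(121/3 + 882) = 1/(2767/3) = 3/2767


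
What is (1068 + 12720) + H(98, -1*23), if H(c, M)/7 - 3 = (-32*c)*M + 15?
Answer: 518810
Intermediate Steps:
H(c, M) = 126 - 224*M*c (H(c, M) = 21 + 7*((-32*c)*M + 15) = 21 + 7*(-32*M*c + 15) = 21 + 7*(15 - 32*M*c) = 21 + (105 - 224*M*c) = 126 - 224*M*c)
(1068 + 12720) + H(98, -1*23) = (1068 + 12720) + (126 - 224*(-1*23)*98) = 13788 + (126 - 224*(-23)*98) = 13788 + (126 + 504896) = 13788 + 505022 = 518810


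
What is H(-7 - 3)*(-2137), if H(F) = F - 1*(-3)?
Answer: 14959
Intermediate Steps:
H(F) = 3 + F (H(F) = F + 3 = 3 + F)
H(-7 - 3)*(-2137) = (3 + (-7 - 3))*(-2137) = (3 - 10)*(-2137) = -7*(-2137) = 14959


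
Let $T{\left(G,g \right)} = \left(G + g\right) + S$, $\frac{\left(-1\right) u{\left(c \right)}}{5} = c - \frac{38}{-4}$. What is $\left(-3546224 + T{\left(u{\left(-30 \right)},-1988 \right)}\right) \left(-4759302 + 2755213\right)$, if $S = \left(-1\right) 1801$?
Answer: $\frac{14228673168069}{2} \approx 7.1143 \cdot 10^{12}$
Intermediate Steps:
$u{\left(c \right)} = - \frac{95}{2} - 5 c$ ($u{\left(c \right)} = - 5 \left(c - \frac{38}{-4}\right) = - 5 \left(c - - \frac{19}{2}\right) = - 5 \left(c + \frac{19}{2}\right) = - 5 \left(\frac{19}{2} + c\right) = - \frac{95}{2} - 5 c$)
$S = -1801$
$T{\left(G,g \right)} = -1801 + G + g$ ($T{\left(G,g \right)} = \left(G + g\right) - 1801 = -1801 + G + g$)
$\left(-3546224 + T{\left(u{\left(-30 \right)},-1988 \right)}\right) \left(-4759302 + 2755213\right) = \left(-3546224 - \frac{7373}{2}\right) \left(-4759302 + 2755213\right) = \left(-3546224 - \frac{7373}{2}\right) \left(-2004089\right) = \left(- \frac{7099821}{2}\right) \left(-2004089\right) = \frac{14228673168069}{2}$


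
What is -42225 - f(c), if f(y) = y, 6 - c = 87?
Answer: -42144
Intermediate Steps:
c = -81 (c = 6 - 1*87 = 6 - 87 = -81)
-42225 - f(c) = -42225 - 1*(-81) = -42225 + 81 = -42144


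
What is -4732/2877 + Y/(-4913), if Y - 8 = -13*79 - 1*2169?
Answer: -2010920/2019243 ≈ -0.99588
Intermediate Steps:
Y = -3188 (Y = 8 + (-13*79 - 1*2169) = 8 + (-1027 - 2169) = 8 - 3196 = -3188)
-4732/2877 + Y/(-4913) = -4732/2877 - 3188/(-4913) = -4732*1/2877 - 3188*(-1/4913) = -676/411 + 3188/4913 = -2010920/2019243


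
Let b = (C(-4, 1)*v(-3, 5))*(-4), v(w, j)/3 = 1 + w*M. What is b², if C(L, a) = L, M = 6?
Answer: 665856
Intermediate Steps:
v(w, j) = 3 + 18*w (v(w, j) = 3*(1 + w*6) = 3*(1 + 6*w) = 3 + 18*w)
b = -816 (b = -4*(3 + 18*(-3))*(-4) = -4*(3 - 54)*(-4) = -4*(-51)*(-4) = 204*(-4) = -816)
b² = (-816)² = 665856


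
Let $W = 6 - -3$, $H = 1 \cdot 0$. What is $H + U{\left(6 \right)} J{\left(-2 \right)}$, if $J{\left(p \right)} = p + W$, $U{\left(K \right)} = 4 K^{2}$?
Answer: $1008$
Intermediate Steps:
$H = 0$
$W = 9$ ($W = 6 + 3 = 9$)
$J{\left(p \right)} = 9 + p$ ($J{\left(p \right)} = p + 9 = 9 + p$)
$H + U{\left(6 \right)} J{\left(-2 \right)} = 0 + 4 \cdot 6^{2} \left(9 - 2\right) = 0 + 4 \cdot 36 \cdot 7 = 0 + 144 \cdot 7 = 0 + 1008 = 1008$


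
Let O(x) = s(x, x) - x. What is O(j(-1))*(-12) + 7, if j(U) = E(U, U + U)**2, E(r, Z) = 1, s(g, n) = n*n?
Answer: 7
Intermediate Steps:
s(g, n) = n**2
j(U) = 1 (j(U) = 1**2 = 1)
O(x) = x**2 - x
O(j(-1))*(-12) + 7 = (1*(-1 + 1))*(-12) + 7 = (1*0)*(-12) + 7 = 0*(-12) + 7 = 0 + 7 = 7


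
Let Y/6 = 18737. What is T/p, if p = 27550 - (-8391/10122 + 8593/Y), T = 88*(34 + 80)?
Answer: 475657032312/1306290789119 ≈ 0.36413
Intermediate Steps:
Y = 112422 (Y = 6*18737 = 112422)
T = 10032 (T = 88*114 = 10032)
p = 2612581578238/94827957 (p = 27550 - (-8391/10122 + 8593/112422) = 27550 - (-8391*1/10122 + 8593*(1/112422)) = 27550 - (-2797/3374 + 8593/112422) = 27550 - 1*(-71362888/94827957) = 27550 + 71362888/94827957 = 2612581578238/94827957 ≈ 27551.)
T/p = 10032/(2612581578238/94827957) = 10032*(94827957/2612581578238) = 475657032312/1306290789119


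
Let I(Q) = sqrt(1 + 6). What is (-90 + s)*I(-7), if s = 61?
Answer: -29*sqrt(7) ≈ -76.727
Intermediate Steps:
I(Q) = sqrt(7)
(-90 + s)*I(-7) = (-90 + 61)*sqrt(7) = -29*sqrt(7)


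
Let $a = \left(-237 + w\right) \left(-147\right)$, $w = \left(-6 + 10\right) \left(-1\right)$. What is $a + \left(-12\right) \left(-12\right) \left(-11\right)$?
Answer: $33843$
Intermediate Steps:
$w = -4$ ($w = 4 \left(-1\right) = -4$)
$a = 35427$ ($a = \left(-237 - 4\right) \left(-147\right) = \left(-241\right) \left(-147\right) = 35427$)
$a + \left(-12\right) \left(-12\right) \left(-11\right) = 35427 + \left(-12\right) \left(-12\right) \left(-11\right) = 35427 + 144 \left(-11\right) = 35427 - 1584 = 33843$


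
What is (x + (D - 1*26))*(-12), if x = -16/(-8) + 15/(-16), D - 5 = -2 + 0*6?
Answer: 1053/4 ≈ 263.25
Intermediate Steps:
D = 3 (D = 5 + (-2 + 0*6) = 5 + (-2 + 0) = 5 - 2 = 3)
x = 17/16 (x = -16*(-⅛) + 15*(-1/16) = 2 - 15/16 = 17/16 ≈ 1.0625)
(x + (D - 1*26))*(-12) = (17/16 + (3 - 1*26))*(-12) = (17/16 + (3 - 26))*(-12) = (17/16 - 23)*(-12) = -351/16*(-12) = 1053/4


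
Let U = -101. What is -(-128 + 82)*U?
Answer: -4646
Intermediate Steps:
-(-128 + 82)*U = -(-128 + 82)*(-101) = -(-46)*(-101) = -1*4646 = -4646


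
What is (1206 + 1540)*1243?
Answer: 3413278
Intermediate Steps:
(1206 + 1540)*1243 = 2746*1243 = 3413278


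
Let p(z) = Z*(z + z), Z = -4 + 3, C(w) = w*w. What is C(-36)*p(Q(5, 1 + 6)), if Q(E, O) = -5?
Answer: 12960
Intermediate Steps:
C(w) = w²
Z = -1
p(z) = -2*z (p(z) = -(z + z) = -2*z)
C(-36)*p(Q(5, 1 + 6)) = (-36)²*(-2*(-5)) = 1296*10 = 12960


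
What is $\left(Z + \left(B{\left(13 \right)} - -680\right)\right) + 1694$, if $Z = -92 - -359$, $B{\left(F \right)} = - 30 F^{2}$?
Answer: $-2429$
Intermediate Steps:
$Z = 267$ ($Z = -92 + 359 = 267$)
$\left(Z + \left(B{\left(13 \right)} - -680\right)\right) + 1694 = \left(267 - \left(-680 + 30 \cdot 13^{2}\right)\right) + 1694 = \left(267 + \left(\left(-30\right) 169 + 680\right)\right) + 1694 = \left(267 + \left(-5070 + 680\right)\right) + 1694 = \left(267 - 4390\right) + 1694 = -4123 + 1694 = -2429$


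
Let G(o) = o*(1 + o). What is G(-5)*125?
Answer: 2500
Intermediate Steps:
G(-5)*125 = -5*(1 - 5)*125 = -5*(-4)*125 = 20*125 = 2500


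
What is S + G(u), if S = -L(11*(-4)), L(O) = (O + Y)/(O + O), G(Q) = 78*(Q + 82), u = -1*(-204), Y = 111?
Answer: 1963171/88 ≈ 22309.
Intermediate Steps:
u = 204
G(Q) = 6396 + 78*Q (G(Q) = 78*(82 + Q) = 6396 + 78*Q)
L(O) = (111 + O)/(2*O) (L(O) = (O + 111)/(O + O) = (111 + O)/((2*O)) = (111 + O)*(1/(2*O)) = (111 + O)/(2*O))
S = 67/88 (S = -(111 + 11*(-4))/(2*(11*(-4))) = -(111 - 44)/(2*(-44)) = -(-1)*67/(2*44) = -1*(-67/88) = 67/88 ≈ 0.76136)
S + G(u) = 67/88 + (6396 + 78*204) = 67/88 + (6396 + 15912) = 67/88 + 22308 = 1963171/88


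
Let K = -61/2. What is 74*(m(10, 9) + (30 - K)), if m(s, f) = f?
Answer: 5143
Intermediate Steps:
K = -61/2 (K = -61*1/2 = -61/2 ≈ -30.500)
74*(m(10, 9) + (30 - K)) = 74*(9 + (30 - 1*(-61/2))) = 74*(9 + (30 + 61/2)) = 74*(9 + 121/2) = 74*(139/2) = 5143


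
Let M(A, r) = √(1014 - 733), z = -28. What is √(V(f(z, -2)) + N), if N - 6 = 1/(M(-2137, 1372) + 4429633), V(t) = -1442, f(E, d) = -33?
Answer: √(-6360952987 - 1436*√281)/√(4429633 + √281) ≈ 37.895*I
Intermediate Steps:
M(A, r) = √281
N = 6 + 1/(4429633 + √281) (N = 6 + 1/(√281 + 4429633) = 6 + 1/(4429633 + √281) ≈ 6.0000)
√(V(f(z, -2)) + N) = √(-1442 + (117729895516081/19621648514408 - √281/19621648514408)) = √(-28176687262260255/19621648514408 - √281/19621648514408)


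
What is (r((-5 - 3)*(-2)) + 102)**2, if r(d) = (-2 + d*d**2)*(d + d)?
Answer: 17189832100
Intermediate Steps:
r(d) = 2*d*(-2 + d**3) (r(d) = (-2 + d**3)*(2*d) = 2*d*(-2 + d**3))
(r((-5 - 3)*(-2)) + 102)**2 = (2*((-5 - 3)*(-2))*(-2 + ((-5 - 3)*(-2))**3) + 102)**2 = (2*(-8*(-2))*(-2 + (-8*(-2))**3) + 102)**2 = (2*16*(-2 + 16**3) + 102)**2 = (2*16*(-2 + 4096) + 102)**2 = (2*16*4094 + 102)**2 = (131008 + 102)**2 = 131110**2 = 17189832100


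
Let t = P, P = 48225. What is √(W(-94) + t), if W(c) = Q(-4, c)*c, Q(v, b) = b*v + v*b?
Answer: I*√22463 ≈ 149.88*I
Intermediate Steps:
Q(v, b) = 2*b*v (Q(v, b) = b*v + b*v = 2*b*v)
W(c) = -8*c² (W(c) = (2*c*(-4))*c = (-8*c)*c = -8*c²)
t = 48225
√(W(-94) + t) = √(-8*(-94)² + 48225) = √(-8*8836 + 48225) = √(-70688 + 48225) = √(-22463) = I*√22463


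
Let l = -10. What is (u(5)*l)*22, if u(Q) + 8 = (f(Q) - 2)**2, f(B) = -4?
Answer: -6160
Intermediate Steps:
u(Q) = 28 (u(Q) = -8 + (-4 - 2)**2 = -8 + (-6)**2 = -8 + 36 = 28)
(u(5)*l)*22 = (28*(-10))*22 = -280*22 = -6160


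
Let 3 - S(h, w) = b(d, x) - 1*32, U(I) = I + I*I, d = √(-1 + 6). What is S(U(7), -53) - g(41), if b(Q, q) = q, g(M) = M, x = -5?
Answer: -1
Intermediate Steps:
d = √5 ≈ 2.2361
U(I) = I + I²
S(h, w) = 40 (S(h, w) = 3 - (-5 - 1*32) = 3 - (-5 - 32) = 3 - 1*(-37) = 3 + 37 = 40)
S(U(7), -53) - g(41) = 40 - 1*41 = 40 - 41 = -1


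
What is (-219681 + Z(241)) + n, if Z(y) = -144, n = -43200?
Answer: -263025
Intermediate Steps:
(-219681 + Z(241)) + n = (-219681 - 144) - 43200 = -219825 - 43200 = -263025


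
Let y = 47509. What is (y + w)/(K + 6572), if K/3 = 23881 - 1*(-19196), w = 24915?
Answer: 72424/135803 ≈ 0.53330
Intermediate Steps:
K = 129231 (K = 3*(23881 - 1*(-19196)) = 3*(23881 + 19196) = 3*43077 = 129231)
(y + w)/(K + 6572) = (47509 + 24915)/(129231 + 6572) = 72424/135803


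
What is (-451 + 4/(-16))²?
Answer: 3258025/16 ≈ 2.0363e+5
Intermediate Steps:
(-451 + 4/(-16))² = (-451 + 4*(-1/16))² = (-451 - ¼)² = (-1805/4)² = 3258025/16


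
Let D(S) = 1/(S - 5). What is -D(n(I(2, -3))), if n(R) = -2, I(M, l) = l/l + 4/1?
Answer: 1/7 ≈ 0.14286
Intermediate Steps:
I(M, l) = 5 (I(M, l) = 1 + 4*1 = 1 + 4 = 5)
D(S) = 1/(-5 + S)
-D(n(I(2, -3))) = -1/(-5 - 2) = -1/(-7) = -1*(-1/7) = 1/7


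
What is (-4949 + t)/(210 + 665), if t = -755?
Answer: -5704/875 ≈ -6.5189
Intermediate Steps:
(-4949 + t)/(210 + 665) = (-4949 - 755)/(210 + 665) = -5704/875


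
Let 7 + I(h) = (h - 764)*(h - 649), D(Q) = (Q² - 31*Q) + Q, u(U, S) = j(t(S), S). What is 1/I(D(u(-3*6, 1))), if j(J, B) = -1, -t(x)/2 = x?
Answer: 1/452987 ≈ 2.2076e-6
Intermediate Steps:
t(x) = -2*x
u(U, S) = -1
D(Q) = Q² - 30*Q
I(h) = -7 + (-764 + h)*(-649 + h) (I(h) = -7 + (h - 764)*(h - 649) = -7 + (-764 + h)*(-649 + h))
1/I(D(u(-3*6, 1))) = 1/(495829 + (-(-30 - 1))² - (-1413)*(-30 - 1)) = 1/(495829 + (-1*(-31))² - (-1413)*(-31)) = 1/(495829 + 31² - 1413*31) = 1/(495829 + 961 - 43803) = 1/452987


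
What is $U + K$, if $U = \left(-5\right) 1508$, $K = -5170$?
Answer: $-12710$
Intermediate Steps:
$U = -7540$
$U + K = -7540 - 5170 = -12710$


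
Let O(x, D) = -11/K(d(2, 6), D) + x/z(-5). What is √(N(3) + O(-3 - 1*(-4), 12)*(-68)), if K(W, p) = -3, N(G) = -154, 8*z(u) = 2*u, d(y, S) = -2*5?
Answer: I*√78510/15 ≈ 18.68*I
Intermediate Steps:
d(y, S) = -10
z(u) = u/4 (z(u) = (2*u)/8 = u/4)
O(x, D) = 11/3 - 4*x/5 (O(x, D) = -11/(-3) + x/(((¼)*(-5))) = -11*(-⅓) + x/(-5/4) = 11/3 + x*(-⅘) = 11/3 - 4*x/5)
√(N(3) + O(-3 - 1*(-4), 12)*(-68)) = √(-154 + (11/3 - 4*(-3 - 1*(-4))/5)*(-68)) = √(-154 + (11/3 - 4*(-3 + 4)/5)*(-68)) = √(-154 + (11/3 - ⅘*1)*(-68)) = √(-154 + (11/3 - ⅘)*(-68)) = √(-154 + (43/15)*(-68)) = √(-154 - 2924/15) = √(-5234/15) = I*√78510/15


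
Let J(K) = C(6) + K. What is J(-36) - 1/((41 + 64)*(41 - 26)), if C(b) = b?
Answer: -47251/1575 ≈ -30.001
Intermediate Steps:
J(K) = 6 + K
J(-36) - 1/((41 + 64)*(41 - 26)) = (6 - 36) - 1/((41 + 64)*(41 - 26)) = -30 - 1/(105*15) = -30 - 1/1575 = -47251/1575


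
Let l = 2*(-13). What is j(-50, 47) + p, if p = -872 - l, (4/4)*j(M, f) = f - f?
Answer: -846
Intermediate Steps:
j(M, f) = 0 (j(M, f) = f - f = 0)
l = -26
p = -846 (p = -872 - 1*(-26) = -872 + 26 = -846)
j(-50, 47) + p = 0 - 846 = -846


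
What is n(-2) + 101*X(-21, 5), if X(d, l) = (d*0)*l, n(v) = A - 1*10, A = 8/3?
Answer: -22/3 ≈ -7.3333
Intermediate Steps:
A = 8/3 (A = 8*(⅓) = 8/3 ≈ 2.6667)
n(v) = -22/3 (n(v) = 8/3 - 1*10 = 8/3 - 10 = -22/3)
X(d, l) = 0 (X(d, l) = 0*l = 0)
n(-2) + 101*X(-21, 5) = -22/3 + 101*0 = -22/3 + 0 = -22/3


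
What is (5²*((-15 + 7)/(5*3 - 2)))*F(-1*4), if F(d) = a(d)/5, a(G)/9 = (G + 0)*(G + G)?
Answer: -11520/13 ≈ -886.15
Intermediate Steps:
a(G) = 18*G² (a(G) = 9*((G + 0)*(G + G)) = 9*(G*(2*G)) = 9*(2*G²) = 18*G²)
F(d) = 18*d²/5 (F(d) = (18*d²)/5 = (18*d²)*(⅕) = 18*d²/5)
(5²*((-15 + 7)/(5*3 - 2)))*F(-1*4) = (5²*((-15 + 7)/(5*3 - 2)))*(18*(-1*4)²/5) = (25*(-8/(15 - 2)))*((18/5)*(-4)²) = (25*(-8/13))*((18/5)*16) = (25*(-8*1/13))*(288/5) = (25*(-8/13))*(288/5) = -200/13*288/5 = -11520/13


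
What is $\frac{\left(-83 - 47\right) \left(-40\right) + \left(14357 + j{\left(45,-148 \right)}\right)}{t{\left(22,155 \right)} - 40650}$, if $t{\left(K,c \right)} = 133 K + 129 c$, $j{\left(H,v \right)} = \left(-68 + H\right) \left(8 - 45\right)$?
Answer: $- \frac{20408}{17729} \approx -1.1511$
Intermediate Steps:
$j{\left(H,v \right)} = 2516 - 37 H$ ($j{\left(H,v \right)} = \left(-68 + H\right) \left(-37\right) = 2516 - 37 H$)
$t{\left(K,c \right)} = 129 c + 133 K$
$\frac{\left(-83 - 47\right) \left(-40\right) + \left(14357 + j{\left(45,-148 \right)}\right)}{t{\left(22,155 \right)} - 40650} = \frac{\left(-83 - 47\right) \left(-40\right) + \left(14357 + \left(2516 - 1665\right)\right)}{\left(129 \cdot 155 + 133 \cdot 22\right) - 40650} = \frac{\left(-130\right) \left(-40\right) + \left(14357 + \left(2516 - 1665\right)\right)}{\left(19995 + 2926\right) - 40650} = \frac{5200 + \left(14357 + 851\right)}{22921 - 40650} = \frac{5200 + 15208}{-17729} = 20408 \left(- \frac{1}{17729}\right) = - \frac{20408}{17729}$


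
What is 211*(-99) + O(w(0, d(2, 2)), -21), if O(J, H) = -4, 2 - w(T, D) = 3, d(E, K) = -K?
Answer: -20893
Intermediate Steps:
w(T, D) = -1 (w(T, D) = 2 - 1*3 = 2 - 3 = -1)
211*(-99) + O(w(0, d(2, 2)), -21) = 211*(-99) - 4 = -20889 - 4 = -20893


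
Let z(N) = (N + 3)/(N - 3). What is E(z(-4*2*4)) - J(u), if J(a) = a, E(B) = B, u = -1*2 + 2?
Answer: 29/35 ≈ 0.82857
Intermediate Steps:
z(N) = (3 + N)/(-3 + N)
u = 0 (u = -2 + 2 = 0)
E(z(-4*2*4)) - J(u) = (3 - 4*2*4)/(-3 - 4*2*4) - 1*0 = (3 - 8*4)/(-3 - 8*4) + 0 = (3 - 32)/(-3 - 32) + 0 = -29/(-35) + 0 = -1/35*(-29) + 0 = 29/35 + 0 = 29/35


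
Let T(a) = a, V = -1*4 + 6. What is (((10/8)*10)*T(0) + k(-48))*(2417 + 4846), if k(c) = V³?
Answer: 58104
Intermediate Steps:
V = 2 (V = -4 + 6 = 2)
k(c) = 8 (k(c) = 2³ = 8)
(((10/8)*10)*T(0) + k(-48))*(2417 + 4846) = (((10/8)*10)*0 + 8)*(2417 + 4846) = (((10*(⅛))*10)*0 + 8)*7263 = (((5/4)*10)*0 + 8)*7263 = ((25/2)*0 + 8)*7263 = (0 + 8)*7263 = 8*7263 = 58104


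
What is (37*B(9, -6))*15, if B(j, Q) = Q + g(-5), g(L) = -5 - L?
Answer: -3330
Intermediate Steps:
B(j, Q) = Q (B(j, Q) = Q + (-5 - 1*(-5)) = Q + (-5 + 5) = Q + 0 = Q)
(37*B(9, -6))*15 = (37*(-6))*15 = -222*15 = -3330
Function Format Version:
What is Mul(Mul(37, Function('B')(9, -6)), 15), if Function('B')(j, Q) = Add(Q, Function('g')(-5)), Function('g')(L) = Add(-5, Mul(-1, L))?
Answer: -3330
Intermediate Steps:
Function('B')(j, Q) = Q (Function('B')(j, Q) = Add(Q, Add(-5, Mul(-1, -5))) = Add(Q, Add(-5, 5)) = Add(Q, 0) = Q)
Mul(Mul(37, Function('B')(9, -6)), 15) = Mul(Mul(37, -6), 15) = Mul(-222, 15) = -3330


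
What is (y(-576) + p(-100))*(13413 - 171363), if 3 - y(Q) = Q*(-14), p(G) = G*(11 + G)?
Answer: -132520050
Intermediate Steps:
y(Q) = 3 + 14*Q (y(Q) = 3 - Q*(-14) = 3 - (-14)*Q = 3 + 14*Q)
(y(-576) + p(-100))*(13413 - 171363) = ((3 + 14*(-576)) - 100*(11 - 100))*(13413 - 171363) = ((3 - 8064) - 100*(-89))*(-157950) = (-8061 + 8900)*(-157950) = 839*(-157950) = -132520050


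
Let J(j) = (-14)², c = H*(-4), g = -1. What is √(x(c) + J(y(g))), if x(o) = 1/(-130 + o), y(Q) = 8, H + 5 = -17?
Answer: √345702/42 ≈ 13.999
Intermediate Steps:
H = -22 (H = -5 - 17 = -22)
c = 88 (c = -22*(-4) = 88)
J(j) = 196
√(x(c) + J(y(g))) = √(1/(-130 + 88) + 196) = √(1/(-42) + 196) = √(-1/42 + 196) = √(8231/42) = √345702/42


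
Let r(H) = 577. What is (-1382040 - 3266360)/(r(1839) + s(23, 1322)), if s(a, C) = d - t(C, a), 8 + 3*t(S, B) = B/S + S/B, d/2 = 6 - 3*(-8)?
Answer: -141339250400/18866967 ≈ -7491.4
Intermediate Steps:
d = 60 (d = 2*(6 - 3*(-8)) = 2*(6 + 24) = 2*30 = 60)
t(S, B) = -8/3 + B/(3*S) + S/(3*B) (t(S, B) = -8/3 + (B/S + S/B)/3 = -8/3 + (B/(3*S) + S/(3*B)) = -8/3 + B/(3*S) + S/(3*B))
s(a, C) = 188/3 - C/(3*a) - a/(3*C) (s(a, C) = 60 - (-8/3 + a/(3*C) + C/(3*a)) = 60 - (-8/3 + C/(3*a) + a/(3*C)) = 60 + (8/3 - C/(3*a) - a/(3*C)) = 188/3 - C/(3*a) - a/(3*C))
(-1382040 - 3266360)/(r(1839) + s(23, 1322)) = (-1382040 - 3266360)/(577 + (188/3 - ⅓*1322/23 - ⅓*23/1322)) = -4648400/(577 + (188/3 - ⅓*1322*1/23 - ⅓*23*1/1322)) = -4648400/(577 + (188/3 - 1322/69 - 23/3966)) = -4648400/(577 + 1322705/30406) = -4648400/18866967/30406 = -4648400*30406/18866967 = -141339250400/18866967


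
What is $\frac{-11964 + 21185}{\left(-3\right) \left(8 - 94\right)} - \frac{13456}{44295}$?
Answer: $\frac{134990849}{3809370} \approx 35.437$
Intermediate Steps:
$\frac{-11964 + 21185}{\left(-3\right) \left(8 - 94\right)} - \frac{13456}{44295} = \frac{9221}{\left(-3\right) \left(-86\right)} - \frac{13456}{44295} = \frac{9221}{258} - \frac{13456}{44295} = \frac{134990849}{3809370}$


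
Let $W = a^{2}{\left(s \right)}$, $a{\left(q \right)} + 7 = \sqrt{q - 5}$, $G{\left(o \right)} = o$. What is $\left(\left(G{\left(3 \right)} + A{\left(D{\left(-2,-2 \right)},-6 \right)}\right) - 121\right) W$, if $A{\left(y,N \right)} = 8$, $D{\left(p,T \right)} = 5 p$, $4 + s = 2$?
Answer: $-4620 + 1540 i \sqrt{7} \approx -4620.0 + 4074.5 i$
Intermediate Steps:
$s = -2$ ($s = -4 + 2 = -2$)
$a{\left(q \right)} = -7 + \sqrt{-5 + q}$ ($a{\left(q \right)} = -7 + \sqrt{q - 5} = -7 + \sqrt{-5 + q}$)
$W = \left(-7 + i \sqrt{7}\right)^{2}$ ($W = \left(-7 + \sqrt{-5 - 2}\right)^{2} = \left(-7 + \sqrt{-7}\right)^{2} = \left(-7 + i \sqrt{7}\right)^{2} \approx 42.0 - 37.041 i$)
$\left(\left(G{\left(3 \right)} + A{\left(D{\left(-2,-2 \right)},-6 \right)}\right) - 121\right) W = \left(\left(3 + 8\right) - 121\right) \left(7 - i \sqrt{7}\right)^{2} = \left(11 - 121\right) \left(7 - i \sqrt{7}\right)^{2} = - 110 \left(7 - i \sqrt{7}\right)^{2}$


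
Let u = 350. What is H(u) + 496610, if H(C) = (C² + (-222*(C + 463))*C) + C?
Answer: -62550640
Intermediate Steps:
H(C) = C + C² + C*(-102786 - 222*C) (H(C) = (C² + (-222*(463 + C))*C) + C = (C² + (-102786 - 222*C)*C) + C = (C² + C*(-102786 - 222*C)) + C = C + C² + C*(-102786 - 222*C))
H(u) + 496610 = -1*350*(102785 + 221*350) + 496610 = -1*350*(102785 + 77350) + 496610 = -1*350*180135 + 496610 = -63047250 + 496610 = -62550640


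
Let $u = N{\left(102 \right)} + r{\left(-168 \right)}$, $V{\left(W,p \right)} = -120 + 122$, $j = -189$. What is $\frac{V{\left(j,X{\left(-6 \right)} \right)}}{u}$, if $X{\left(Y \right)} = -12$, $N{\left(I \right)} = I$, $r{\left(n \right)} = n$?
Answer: $- \frac{1}{33} \approx -0.030303$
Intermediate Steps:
$V{\left(W,p \right)} = 2$
$u = -66$ ($u = 102 - 168 = -66$)
$\frac{V{\left(j,X{\left(-6 \right)} \right)}}{u} = \frac{2}{-66} = 2 \left(- \frac{1}{66}\right) = - \frac{1}{33}$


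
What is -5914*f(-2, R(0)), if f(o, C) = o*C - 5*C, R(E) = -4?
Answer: -165592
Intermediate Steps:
f(o, C) = -5*C + C*o (f(o, C) = C*o - 5*C = -5*C + C*o)
-5914*f(-2, R(0)) = -(-23656)*(-5 - 2) = -(-23656)*(-7) = -5914*28 = -165592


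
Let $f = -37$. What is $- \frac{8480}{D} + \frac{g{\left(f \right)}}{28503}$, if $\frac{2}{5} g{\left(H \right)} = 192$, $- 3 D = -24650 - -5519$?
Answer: $- \frac{79548160}{60587877} \approx -1.3129$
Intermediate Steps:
$D = 6377$ ($D = - \frac{-24650 - -5519}{3} = - \frac{-24650 + 5519}{3} = \left(- \frac{1}{3}\right) \left(-19131\right) = 6377$)
$g{\left(H \right)} = 480$ ($g{\left(H \right)} = \frac{5}{2} \cdot 192 = 480$)
$- \frac{8480}{D} + \frac{g{\left(f \right)}}{28503} = - \frac{8480}{6377} + \frac{480}{28503} = \left(-8480\right) \frac{1}{6377} + 480 \cdot \frac{1}{28503} = - \frac{8480}{6377} + \frac{160}{9501} = - \frac{79548160}{60587877}$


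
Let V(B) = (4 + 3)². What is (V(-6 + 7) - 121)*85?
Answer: -6120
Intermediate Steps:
V(B) = 49 (V(B) = 7² = 49)
(V(-6 + 7) - 121)*85 = (49 - 121)*85 = -72*85 = -6120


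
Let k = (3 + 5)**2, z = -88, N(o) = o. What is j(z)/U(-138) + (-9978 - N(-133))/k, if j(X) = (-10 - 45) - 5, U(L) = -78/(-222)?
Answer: -270065/832 ≈ -324.60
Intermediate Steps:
U(L) = 13/37 (U(L) = -78*(-1/222) = 13/37)
j(X) = -60 (j(X) = -55 - 5 = -60)
k = 64 (k = 8**2 = 64)
j(z)/U(-138) + (-9978 - N(-133))/k = -60/13/37 + (-9978 - 1*(-133))/64 = -60*37/13 + (-9978 + 133)*(1/64) = -2220/13 - 9845*1/64 = -2220/13 - 9845/64 = -270065/832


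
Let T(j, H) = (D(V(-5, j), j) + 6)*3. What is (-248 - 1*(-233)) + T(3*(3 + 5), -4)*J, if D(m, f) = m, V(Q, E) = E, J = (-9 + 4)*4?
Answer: -1815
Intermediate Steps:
J = -20 (J = -5*4 = -20)
T(j, H) = 18 + 3*j (T(j, H) = (j + 6)*3 = (6 + j)*3 = 18 + 3*j)
(-248 - 1*(-233)) + T(3*(3 + 5), -4)*J = (-248 - 1*(-233)) + (18 + 3*(3*(3 + 5)))*(-20) = (-248 + 233) + (18 + 3*(3*8))*(-20) = -15 + (18 + 3*24)*(-20) = -15 + (18 + 72)*(-20) = -15 + 90*(-20) = -15 - 1800 = -1815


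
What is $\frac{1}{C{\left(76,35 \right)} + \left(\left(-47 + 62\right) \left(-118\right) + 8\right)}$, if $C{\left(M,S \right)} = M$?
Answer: $- \frac{1}{1686} \approx -0.00059312$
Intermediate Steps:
$\frac{1}{C{\left(76,35 \right)} + \left(\left(-47 + 62\right) \left(-118\right) + 8\right)} = \frac{1}{76 + \left(\left(-47 + 62\right) \left(-118\right) + 8\right)} = \frac{1}{76 + \left(15 \left(-118\right) + 8\right)} = \frac{1}{76 + \left(-1770 + 8\right)} = \frac{1}{76 - 1762} = \frac{1}{-1686} = - \frac{1}{1686}$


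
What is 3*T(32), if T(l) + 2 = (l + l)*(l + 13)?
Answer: 8634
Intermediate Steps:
T(l) = -2 + 2*l*(13 + l) (T(l) = -2 + (l + l)*(l + 13) = -2 + (2*l)*(13 + l) = -2 + 2*l*(13 + l))
3*T(32) = 3*(-2 + 2*32**2 + 26*32) = 3*(-2 + 2*1024 + 832) = 3*(-2 + 2048 + 832) = 3*2878 = 8634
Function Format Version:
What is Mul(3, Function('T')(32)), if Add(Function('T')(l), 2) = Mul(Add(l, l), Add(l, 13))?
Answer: 8634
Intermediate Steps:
Function('T')(l) = Add(-2, Mul(2, l, Add(13, l))) (Function('T')(l) = Add(-2, Mul(Add(l, l), Add(l, 13))) = Add(-2, Mul(Mul(2, l), Add(13, l))) = Add(-2, Mul(2, l, Add(13, l))))
Mul(3, Function('T')(32)) = Mul(3, Add(-2, Mul(2, Pow(32, 2)), Mul(26, 32))) = Mul(3, Add(-2, Mul(2, 1024), 832)) = Mul(3, Add(-2, 2048, 832)) = Mul(3, 2878) = 8634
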